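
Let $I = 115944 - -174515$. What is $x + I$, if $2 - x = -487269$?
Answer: $777730$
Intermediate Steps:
$x = 487271$ ($x = 2 - -487269 = 2 + 487269 = 487271$)
$I = 290459$ ($I = 115944 + 174515 = 290459$)
$x + I = 487271 + 290459 = 777730$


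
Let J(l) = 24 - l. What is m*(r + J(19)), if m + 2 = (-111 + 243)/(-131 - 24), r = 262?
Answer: -118014/155 ≈ -761.38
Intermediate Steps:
m = -442/155 (m = -2 + (-111 + 243)/(-131 - 24) = -2 + 132/(-155) = -2 + 132*(-1/155) = -2 - 132/155 = -442/155 ≈ -2.8516)
m*(r + J(19)) = -442*(262 + (24 - 1*19))/155 = -442*(262 + (24 - 19))/155 = -442*(262 + 5)/155 = -442/155*267 = -118014/155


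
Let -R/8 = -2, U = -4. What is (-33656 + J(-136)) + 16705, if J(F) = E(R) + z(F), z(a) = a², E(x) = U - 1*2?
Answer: 1539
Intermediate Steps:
R = 16 (R = -8*(-2) = 16)
E(x) = -6 (E(x) = -4 - 1*2 = -4 - 2 = -6)
J(F) = -6 + F²
(-33656 + J(-136)) + 16705 = (-33656 + (-6 + (-136)²)) + 16705 = (-33656 + (-6 + 18496)) + 16705 = (-33656 + 18490) + 16705 = -15166 + 16705 = 1539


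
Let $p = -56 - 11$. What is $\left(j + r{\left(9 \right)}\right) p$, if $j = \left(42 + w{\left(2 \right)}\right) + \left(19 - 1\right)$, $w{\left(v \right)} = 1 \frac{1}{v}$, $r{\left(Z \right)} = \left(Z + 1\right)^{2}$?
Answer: $- \frac{21507}{2} \approx -10754.0$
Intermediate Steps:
$r{\left(Z \right)} = \left(1 + Z\right)^{2}$
$w{\left(v \right)} = \frac{1}{v}$
$j = \frac{121}{2}$ ($j = \left(42 + \frac{1}{2}\right) + \left(19 - 1\right) = \frac{85}{2} + 18 = \frac{121}{2} \approx 60.5$)
$p = -67$ ($p = -56 - 11 = -67$)
$\left(j + r{\left(9 \right)}\right) p = \left(\frac{121}{2} + \left(1 + 9\right)^{2}\right) \left(-67\right) = \left(\frac{121}{2} + 10^{2}\right) \left(-67\right) = \left(\frac{121}{2} + 100\right) \left(-67\right) = \frac{321}{2} \left(-67\right) = - \frac{21507}{2}$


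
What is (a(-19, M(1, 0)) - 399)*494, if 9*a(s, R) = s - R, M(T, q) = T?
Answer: -1783834/9 ≈ -1.9820e+5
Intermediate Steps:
a(s, R) = -R/9 + s/9 (a(s, R) = (s - R)/9 = -R/9 + s/9)
(a(-19, M(1, 0)) - 399)*494 = ((-⅑*1 + (⅑)*(-19)) - 399)*494 = ((-⅑ - 19/9) - 399)*494 = (-20/9 - 399)*494 = -3611/9*494 = -1783834/9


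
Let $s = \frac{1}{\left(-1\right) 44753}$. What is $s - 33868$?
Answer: $- \frac{1515694605}{44753} \approx -33868.0$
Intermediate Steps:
$s = - \frac{1}{44753}$ ($s = \frac{1}{-44753} = - \frac{1}{44753} \approx -2.2345 \cdot 10^{-5}$)
$s - 33868 = - \frac{1}{44753} - 33868 = - \frac{1515694605}{44753}$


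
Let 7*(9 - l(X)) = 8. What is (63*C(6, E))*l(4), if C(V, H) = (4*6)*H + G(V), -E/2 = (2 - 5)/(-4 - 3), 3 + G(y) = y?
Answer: -60885/7 ≈ -8697.9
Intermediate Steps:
G(y) = -3 + y
l(X) = 55/7 (l(X) = 9 - 1/7*8 = 9 - 8/7 = 55/7)
E = -6/7 (E = -2*(2 - 5)/(-4 - 3) = -(-6)/(-7) = -(-6)*(-1)/7 = -2*3/7 = -6/7 ≈ -0.85714)
C(V, H) = -3 + V + 24*H (C(V, H) = (4*6)*H + (-3 + V) = 24*H + (-3 + V) = -3 + V + 24*H)
(63*C(6, E))*l(4) = (63*(-3 + 6 + 24*(-6/7)))*(55/7) = (63*(-3 + 6 - 144/7))*(55/7) = (63*(-123/7))*(55/7) = -1107*55/7 = -60885/7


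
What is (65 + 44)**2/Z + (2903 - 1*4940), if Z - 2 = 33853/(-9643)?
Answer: -144241462/14567 ≈ -9901.9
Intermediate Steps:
Z = -14567/9643 (Z = 2 + 33853/(-9643) = 2 + 33853*(-1/9643) = 2 - 33853/9643 = -14567/9643 ≈ -1.5106)
(65 + 44)**2/Z + (2903 - 1*4940) = (65 + 44)**2/(-14567/9643) + (2903 - 1*4940) = 109**2*(-9643/14567) + (2903 - 4940) = 11881*(-9643/14567) - 2037 = -114568483/14567 - 2037 = -144241462/14567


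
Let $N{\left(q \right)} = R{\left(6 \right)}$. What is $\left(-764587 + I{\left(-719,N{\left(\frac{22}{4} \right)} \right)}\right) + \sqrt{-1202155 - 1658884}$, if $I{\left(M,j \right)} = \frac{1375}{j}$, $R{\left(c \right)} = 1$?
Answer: $-763212 + i \sqrt{2861039} \approx -7.6321 \cdot 10^{5} + 1691.5 i$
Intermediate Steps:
$N{\left(q \right)} = 1$
$\left(-764587 + I{\left(-719,N{\left(\frac{22}{4} \right)} \right)}\right) + \sqrt{-1202155 - 1658884} = \left(-764587 + \frac{1375}{1}\right) + \sqrt{-1202155 - 1658884} = \left(-764587 + 1375 \cdot 1\right) + \sqrt{-2861039} = \left(-764587 + 1375\right) + i \sqrt{2861039} = -763212 + i \sqrt{2861039}$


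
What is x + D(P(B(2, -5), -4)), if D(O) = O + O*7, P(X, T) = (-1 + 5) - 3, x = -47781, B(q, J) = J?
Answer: -47773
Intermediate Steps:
P(X, T) = 1 (P(X, T) = 4 - 3 = 1)
D(O) = 8*O (D(O) = O + 7*O = 8*O)
x + D(P(B(2, -5), -4)) = -47781 + 8*1 = -47781 + 8 = -47773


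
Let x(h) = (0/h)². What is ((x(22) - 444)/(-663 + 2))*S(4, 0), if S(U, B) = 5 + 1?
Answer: 2664/661 ≈ 4.0303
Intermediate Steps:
x(h) = 0 (x(h) = 0² = 0)
S(U, B) = 6
((x(22) - 444)/(-663 + 2))*S(4, 0) = ((0 - 444)/(-663 + 2))*6 = -444/(-661)*6 = -444*(-1/661)*6 = (444/661)*6 = 2664/661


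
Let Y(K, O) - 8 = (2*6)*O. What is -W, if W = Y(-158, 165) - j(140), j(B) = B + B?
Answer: -1708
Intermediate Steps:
j(B) = 2*B
Y(K, O) = 8 + 12*O (Y(K, O) = 8 + (2*6)*O = 8 + 12*O)
W = 1708 (W = (8 + 12*165) - 2*140 = (8 + 1980) - 1*280 = 1988 - 280 = 1708)
-W = -1*1708 = -1708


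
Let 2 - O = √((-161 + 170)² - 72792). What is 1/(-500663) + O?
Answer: 1001325/500663 - 3*I*√8079 ≈ 2.0 - 269.65*I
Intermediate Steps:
O = 2 - 3*I*√8079 (O = 2 - √((-161 + 170)² - 72792) = 2 - √(9² - 72792) = 2 - √(81 - 72792) = 2 - √(-72711) = 2 - 3*I*√8079 ≈ 2.0 - 269.65*I)
1/(-500663) + O = 1/(-500663) + (2 - 3*I*√8079) = -1/500663 + (2 - 3*I*√8079) = 1001325/500663 - 3*I*√8079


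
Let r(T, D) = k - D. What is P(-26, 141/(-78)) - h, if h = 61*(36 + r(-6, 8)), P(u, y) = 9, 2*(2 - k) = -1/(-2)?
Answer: -7223/4 ≈ -1805.8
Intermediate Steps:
k = 7/4 (k = 2 - (-1)/(2*(-2)) = 2 - (-1)*(-1)/(2*2) = 2 - ½*½ = 2 - ¼ = 7/4 ≈ 1.7500)
r(T, D) = 7/4 - D
h = 7259/4 (h = 61*(36 + (7/4 - 1*8)) = 61*(36 + (7/4 - 8)) = 61*(36 - 25/4) = 61*(119/4) = 7259/4 ≈ 1814.8)
P(-26, 141/(-78)) - h = 9 - 1*7259/4 = 9 - 7259/4 = -7223/4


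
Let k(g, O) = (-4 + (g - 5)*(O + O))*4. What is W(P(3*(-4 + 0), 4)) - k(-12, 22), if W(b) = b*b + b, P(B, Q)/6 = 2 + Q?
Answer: 4340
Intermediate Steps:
P(B, Q) = 12 + 6*Q (P(B, Q) = 6*(2 + Q) = 12 + 6*Q)
W(b) = b + b**2 (W(b) = b**2 + b = b + b**2)
k(g, O) = -16 + 8*O*(-5 + g) (k(g, O) = (-4 + (-5 + g)*(2*O))*4 = (-4 + 2*O*(-5 + g))*4 = -16 + 8*O*(-5 + g))
W(P(3*(-4 + 0), 4)) - k(-12, 22) = (12 + 6*4)*(1 + (12 + 6*4)) - (-16 - 40*22 + 8*22*(-12)) = (12 + 24)*(1 + (12 + 24)) - (-16 - 880 - 2112) = 36*(1 + 36) - 1*(-3008) = 36*37 + 3008 = 1332 + 3008 = 4340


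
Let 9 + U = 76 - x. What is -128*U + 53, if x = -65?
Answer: -16843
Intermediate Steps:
U = 132 (U = -9 + (76 - 1*(-65)) = -9 + (76 + 65) = -9 + 141 = 132)
-128*U + 53 = -128*132 + 53 = -16896 + 53 = -16843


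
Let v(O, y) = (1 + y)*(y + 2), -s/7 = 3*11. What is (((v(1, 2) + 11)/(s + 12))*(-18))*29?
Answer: 4002/73 ≈ 54.822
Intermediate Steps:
s = -231 (s = -21*11 = -7*33 = -231)
v(O, y) = (1 + y)*(2 + y)
(((v(1, 2) + 11)/(s + 12))*(-18))*29 = ((((2 + 2² + 3*2) + 11)/(-231 + 12))*(-18))*29 = ((((2 + 4 + 6) + 11)/(-219))*(-18))*29 = (((12 + 11)*(-1/219))*(-18))*29 = ((23*(-1/219))*(-18))*29 = -23/219*(-18)*29 = (138/73)*29 = 4002/73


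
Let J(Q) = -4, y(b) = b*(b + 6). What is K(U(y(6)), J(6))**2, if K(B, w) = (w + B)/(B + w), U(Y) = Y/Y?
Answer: 1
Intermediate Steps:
y(b) = b*(6 + b)
U(Y) = 1
K(B, w) = 1 (K(B, w) = (B + w)/(B + w) = 1)
K(U(y(6)), J(6))**2 = 1**2 = 1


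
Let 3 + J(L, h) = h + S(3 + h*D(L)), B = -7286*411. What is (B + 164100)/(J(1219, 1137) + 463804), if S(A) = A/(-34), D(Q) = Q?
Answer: -48117582/7210943 ≈ -6.6729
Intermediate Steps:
B = -2994546
S(A) = -A/34 (S(A) = A*(-1/34) = -A/34)
J(L, h) = -105/34 + h - L*h/34 (J(L, h) = -3 + (h - (3 + h*L)/34) = -3 + (h - (3 + L*h)/34) = -3 + (h + (-3/34 - L*h/34)) = -3 + (-3/34 + h - L*h/34) = -105/34 + h - L*h/34)
(B + 164100)/(J(1219, 1137) + 463804) = (-2994546 + 164100)/((-105/34 + 1137 - 1/34*1219*1137) + 463804) = -2830446/((-105/34 + 1137 - 1386003/34) + 463804) = -2830446/(-673725/17 + 463804) = -2830446/7210943/17 = -2830446*17/7210943 = -48117582/7210943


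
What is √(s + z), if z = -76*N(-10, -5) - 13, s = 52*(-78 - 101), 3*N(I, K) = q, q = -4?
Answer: I*√82977/3 ≈ 96.019*I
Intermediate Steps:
N(I, K) = -4/3 (N(I, K) = (⅓)*(-4) = -4/3)
s = -9308 (s = 52*(-179) = -9308)
z = 265/3 (z = -76*(-4/3) - 13 = 304/3 - 13 = 265/3 ≈ 88.333)
√(s + z) = √(-9308 + 265/3) = √(-27659/3) = I*√82977/3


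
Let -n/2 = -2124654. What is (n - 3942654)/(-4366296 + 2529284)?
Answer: -153327/918506 ≈ -0.16693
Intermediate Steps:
n = 4249308 (n = -2*(-2124654) = 4249308)
(n - 3942654)/(-4366296 + 2529284) = (4249308 - 3942654)/(-4366296 + 2529284) = 306654/(-1837012) = 306654*(-1/1837012) = -153327/918506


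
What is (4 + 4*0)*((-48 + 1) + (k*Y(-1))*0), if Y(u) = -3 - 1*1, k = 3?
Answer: -188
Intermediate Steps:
Y(u) = -4 (Y(u) = -3 - 1 = -4)
(4 + 4*0)*((-48 + 1) + (k*Y(-1))*0) = (4 + 4*0)*((-48 + 1) + (3*(-4))*0) = (4 + 0)*(-47 - 12*0) = 4*(-47 + 0) = 4*(-47) = -188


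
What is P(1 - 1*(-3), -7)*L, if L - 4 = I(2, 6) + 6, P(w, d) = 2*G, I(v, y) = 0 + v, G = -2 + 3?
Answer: 24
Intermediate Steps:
G = 1
I(v, y) = v
P(w, d) = 2 (P(w, d) = 2*1 = 2)
L = 12 (L = 4 + (2 + 6) = 4 + 8 = 12)
P(1 - 1*(-3), -7)*L = 2*12 = 24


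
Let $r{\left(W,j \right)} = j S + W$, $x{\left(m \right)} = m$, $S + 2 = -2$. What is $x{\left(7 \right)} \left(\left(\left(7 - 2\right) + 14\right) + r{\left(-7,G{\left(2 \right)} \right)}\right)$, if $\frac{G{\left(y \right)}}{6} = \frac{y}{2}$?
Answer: $-84$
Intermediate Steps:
$G{\left(y \right)} = 3 y$ ($G{\left(y \right)} = 6 \frac{y}{2} = 3 y$)
$S = -4$ ($S = -2 - 2 = -4$)
$r{\left(W,j \right)} = W - 4 j$ ($r{\left(W,j \right)} = j \left(-4\right) + W = - 4 j + W = W - 4 j$)
$x{\left(7 \right)} \left(\left(\left(7 - 2\right) + 14\right) + r{\left(-7,G{\left(2 \right)} \right)}\right) = 7 \left(\left(\left(7 - 2\right) + 14\right) - \left(7 + 4 \cdot 3 \cdot 2\right)\right) = 7 \left(\left(5 + 14\right) - 31\right) = 7 \left(19 - 31\right) = 7 \left(-12\right) = -84$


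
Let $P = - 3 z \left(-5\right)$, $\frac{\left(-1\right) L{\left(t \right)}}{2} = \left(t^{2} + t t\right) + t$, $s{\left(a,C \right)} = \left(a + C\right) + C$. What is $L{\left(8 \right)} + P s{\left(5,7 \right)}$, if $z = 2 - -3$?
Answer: $1153$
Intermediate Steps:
$s{\left(a,C \right)} = a + 2 C$ ($s{\left(a,C \right)} = \left(C + a\right) + C = a + 2 C$)
$L{\left(t \right)} = - 4 t^{2} - 2 t$ ($L{\left(t \right)} = - 2 \left(\left(t^{2} + t t\right) + t\right) = - 2 \left(\left(t^{2} + t^{2}\right) + t\right) = - 2 \left(2 t^{2} + t\right) = - 2 \left(t + 2 t^{2}\right) = - 4 t^{2} - 2 t$)
$z = 5$ ($z = 2 + 3 = 5$)
$P = 75$ ($P = \left(-3\right) 5 \left(-5\right) = \left(-15\right) \left(-5\right) = 75$)
$L{\left(8 \right)} + P s{\left(5,7 \right)} = \left(-2\right) 8 \left(1 + 2 \cdot 8\right) + 75 \left(5 + 2 \cdot 7\right) = \left(-2\right) 8 \left(1 + 16\right) + 75 \left(5 + 14\right) = \left(-2\right) 8 \cdot 17 + 75 \cdot 19 = -272 + 1425 = 1153$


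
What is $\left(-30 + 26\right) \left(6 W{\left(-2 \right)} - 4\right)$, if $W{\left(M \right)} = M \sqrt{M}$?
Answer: $16 + 48 i \sqrt{2} \approx 16.0 + 67.882 i$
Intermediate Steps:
$W{\left(M \right)} = M^{\frac{3}{2}}$
$\left(-30 + 26\right) \left(6 W{\left(-2 \right)} - 4\right) = \left(-30 + 26\right) \left(6 \left(-2\right)^{\frac{3}{2}} - 4\right) = - 4 \left(6 \left(- 2 i \sqrt{2}\right) - 4\right) = - 4 \left(- 12 i \sqrt{2} - 4\right) = - 4 \left(-4 - 12 i \sqrt{2}\right) = 16 + 48 i \sqrt{2}$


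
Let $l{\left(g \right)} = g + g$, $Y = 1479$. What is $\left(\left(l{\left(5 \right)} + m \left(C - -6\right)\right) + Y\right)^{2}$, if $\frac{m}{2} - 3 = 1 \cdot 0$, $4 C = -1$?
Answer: $\frac{9284209}{4} \approx 2.3211 \cdot 10^{6}$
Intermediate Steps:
$C = - \frac{1}{4}$ ($C = \frac{1}{4} \left(-1\right) = - \frac{1}{4} \approx -0.25$)
$l{\left(g \right)} = 2 g$
$m = 6$ ($m = 6 + 2 \cdot 1 \cdot 0 = 6 + 2 \cdot 0 = 6 + 0 = 6$)
$\left(\left(l{\left(5 \right)} + m \left(C - -6\right)\right) + Y\right)^{2} = \left(\left(2 \cdot 5 + 6 \left(- \frac{1}{4} - -6\right)\right) + 1479\right)^{2} = \left(\left(10 + 6 \left(- \frac{1}{4} + 6\right)\right) + 1479\right)^{2} = \left(\left(10 + 6 \cdot \frac{23}{4}\right) + 1479\right)^{2} = \left(\left(10 + \frac{69}{2}\right) + 1479\right)^{2} = \left(\frac{89}{2} + 1479\right)^{2} = \left(\frac{3047}{2}\right)^{2} = \frac{9284209}{4}$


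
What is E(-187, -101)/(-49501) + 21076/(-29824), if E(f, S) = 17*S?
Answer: -248018817/369079456 ≈ -0.67199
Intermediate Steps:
E(-187, -101)/(-49501) + 21076/(-29824) = (17*(-101))/(-49501) + 21076/(-29824) = -1717*(-1/49501) + 21076*(-1/29824) = 1717/49501 - 5269/7456 = -248018817/369079456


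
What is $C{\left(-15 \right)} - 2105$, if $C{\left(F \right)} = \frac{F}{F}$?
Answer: $-2104$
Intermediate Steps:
$C{\left(F \right)} = 1$
$C{\left(-15 \right)} - 2105 = 1 - 2105 = -2104$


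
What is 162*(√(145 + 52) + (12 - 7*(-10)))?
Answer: 13284 + 162*√197 ≈ 15558.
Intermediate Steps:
162*(√(145 + 52) + (12 - 7*(-10))) = 162*(√197 + (12 + 70)) = 162*(√197 + 82) = 162*(82 + √197) = 13284 + 162*√197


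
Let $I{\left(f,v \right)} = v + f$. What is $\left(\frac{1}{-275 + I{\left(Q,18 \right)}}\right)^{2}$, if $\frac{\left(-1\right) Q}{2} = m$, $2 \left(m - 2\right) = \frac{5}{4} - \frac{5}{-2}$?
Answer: $\frac{16}{1121481} \approx 1.4267 \cdot 10^{-5}$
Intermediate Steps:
$m = \frac{31}{8}$ ($m = 2 + \frac{\frac{5}{4} - \frac{5}{-2}}{2} = 2 + \frac{5 \cdot \frac{1}{4} - - \frac{5}{2}}{2} = 2 + \frac{\frac{5}{4} + \frac{5}{2}}{2} = 2 + \frac{1}{2} \cdot \frac{15}{4} = 2 + \frac{15}{8} = \frac{31}{8} \approx 3.875$)
$Q = - \frac{31}{4}$ ($Q = \left(-2\right) \frac{31}{8} = - \frac{31}{4} \approx -7.75$)
$I{\left(f,v \right)} = f + v$
$\left(\frac{1}{-275 + I{\left(Q,18 \right)}}\right)^{2} = \left(\frac{1}{-275 + \left(- \frac{31}{4} + 18\right)}\right)^{2} = \left(\frac{1}{-275 + \frac{41}{4}}\right)^{2} = \left(\frac{1}{- \frac{1059}{4}}\right)^{2} = \left(- \frac{4}{1059}\right)^{2} = \frac{16}{1121481}$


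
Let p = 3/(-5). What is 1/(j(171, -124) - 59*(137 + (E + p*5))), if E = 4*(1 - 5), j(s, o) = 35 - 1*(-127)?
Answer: -1/6800 ≈ -0.00014706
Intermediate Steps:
p = -⅗ (p = 3*(-⅕) = -⅗ ≈ -0.60000)
j(s, o) = 162 (j(s, o) = 35 + 127 = 162)
E = -16 (E = 4*(-4) = -16)
1/(j(171, -124) - 59*(137 + (E + p*5))) = 1/(162 - 59*(137 + (-16 - ⅗*5))) = 1/(162 - 59*(137 + (-16 - 3))) = 1/(162 - 59*(137 - 19)) = 1/(162 - 59*118) = 1/(162 - 6962) = 1/(-6800) = -1/6800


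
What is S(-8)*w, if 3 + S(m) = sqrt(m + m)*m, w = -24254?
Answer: 72762 + 776128*I ≈ 72762.0 + 7.7613e+5*I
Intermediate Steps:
S(m) = -3 + sqrt(2)*m**(3/2) (S(m) = -3 + sqrt(m + m)*m = -3 + sqrt(2*m)*m = -3 + (sqrt(2)*sqrt(m))*m = -3 + sqrt(2)*m**(3/2))
S(-8)*w = (-3 + sqrt(2)*(-8)**(3/2))*(-24254) = (-3 + sqrt(2)*(-16*I*sqrt(2)))*(-24254) = (-3 - 32*I)*(-24254) = 72762 + 776128*I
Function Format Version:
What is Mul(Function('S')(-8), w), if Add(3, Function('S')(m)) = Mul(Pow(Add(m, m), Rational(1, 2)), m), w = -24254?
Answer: Add(72762, Mul(776128, I)) ≈ Add(72762., Mul(7.7613e+5, I))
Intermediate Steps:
Function('S')(m) = Add(-3, Mul(Pow(2, Rational(1, 2)), Pow(m, Rational(3, 2)))) (Function('S')(m) = Add(-3, Mul(Pow(Add(m, m), Rational(1, 2)), m)) = Add(-3, Mul(Pow(Mul(2, m), Rational(1, 2)), m)) = Add(-3, Mul(Mul(Pow(2, Rational(1, 2)), Pow(m, Rational(1, 2))), m)) = Add(-3, Mul(Pow(2, Rational(1, 2)), Pow(m, Rational(3, 2)))))
Mul(Function('S')(-8), w) = Mul(Add(-3, Mul(Pow(2, Rational(1, 2)), Pow(-8, Rational(3, 2)))), -24254) = Mul(Add(-3, Mul(Pow(2, Rational(1, 2)), Mul(-16, I, Pow(2, Rational(1, 2))))), -24254) = Mul(Add(-3, Mul(-32, I)), -24254) = Add(72762, Mul(776128, I))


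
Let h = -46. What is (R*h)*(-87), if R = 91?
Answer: 364182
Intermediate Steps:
(R*h)*(-87) = (91*(-46))*(-87) = -4186*(-87) = 364182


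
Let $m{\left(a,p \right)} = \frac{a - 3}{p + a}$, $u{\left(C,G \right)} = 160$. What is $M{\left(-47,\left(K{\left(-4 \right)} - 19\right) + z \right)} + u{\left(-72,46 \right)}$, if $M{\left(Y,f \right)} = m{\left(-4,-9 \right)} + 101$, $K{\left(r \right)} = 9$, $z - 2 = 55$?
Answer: $\frac{3400}{13} \approx 261.54$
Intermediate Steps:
$z = 57$ ($z = 2 + 55 = 57$)
$m{\left(a,p \right)} = \frac{-3 + a}{a + p}$
$M{\left(Y,f \right)} = \frac{1320}{13}$ ($M{\left(Y,f \right)} = \frac{-3 - 4}{-4 - 9} + 101 = \frac{1}{-13} \left(-7\right) + 101 = \left(- \frac{1}{13}\right) \left(-7\right) + 101 = \frac{7}{13} + 101 = \frac{1320}{13}$)
$M{\left(-47,\left(K{\left(-4 \right)} - 19\right) + z \right)} + u{\left(-72,46 \right)} = \frac{1320}{13} + 160 = \frac{3400}{13}$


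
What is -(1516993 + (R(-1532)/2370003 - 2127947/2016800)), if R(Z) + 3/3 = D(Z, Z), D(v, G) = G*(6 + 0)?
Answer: -7250951529921230959/4779822050400 ≈ -1.5170e+6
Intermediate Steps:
D(v, G) = 6*G (D(v, G) = G*6 = 6*G)
R(Z) = -1 + 6*Z
-(1516993 + (R(-1532)/2370003 - 2127947/2016800)) = -(1516993 + ((-1 + 6*(-1532))/2370003 - 2127947/2016800)) = -(1516993 + ((-1 - 9192)*(1/2370003) - 2127947*1/2016800)) = -(1516993 + (-9193*1/2370003 - 2127947/2016800)) = -(1516993 + (-9193/2370003 - 2127947/2016800)) = -(1516993 - 5061781216241/4779822050400) = -1*7250951529921230959/4779822050400 = -7250951529921230959/4779822050400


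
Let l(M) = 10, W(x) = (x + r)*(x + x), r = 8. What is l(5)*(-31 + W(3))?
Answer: 350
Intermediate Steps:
W(x) = 2*x*(8 + x) (W(x) = (x + 8)*(x + x) = (8 + x)*(2*x) = 2*x*(8 + x))
l(5)*(-31 + W(3)) = 10*(-31 + 2*3*(8 + 3)) = 10*(-31 + 2*3*11) = 10*(-31 + 66) = 10*35 = 350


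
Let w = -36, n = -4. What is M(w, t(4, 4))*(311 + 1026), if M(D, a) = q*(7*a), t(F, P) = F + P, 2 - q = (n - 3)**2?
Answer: -3518984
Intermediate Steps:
q = -47 (q = 2 - (-4 - 3)**2 = 2 - 1*(-7)**2 = 2 - 1*49 = 2 - 49 = -47)
M(D, a) = -329*a
M(w, t(4, 4))*(311 + 1026) = (-329*(4 + 4))*(311 + 1026) = -329*8*1337 = -2632*1337 = -3518984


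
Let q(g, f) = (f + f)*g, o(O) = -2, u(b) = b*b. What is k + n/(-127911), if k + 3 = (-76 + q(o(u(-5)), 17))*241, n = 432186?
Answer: -1479946421/42637 ≈ -34710.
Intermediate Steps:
u(b) = b²
q(g, f) = 2*f*g (q(g, f) = (2*f)*g = 2*f*g)
k = -34707 (k = -3 + (-76 + 2*17*(-2))*241 = -3 + (-76 - 68)*241 = -3 - 144*241 = -3 - 34704 = -34707)
k + n/(-127911) = -34707 + 432186/(-127911) = -34707 + 432186*(-1/127911) = -34707 - 144062/42637 = -1479946421/42637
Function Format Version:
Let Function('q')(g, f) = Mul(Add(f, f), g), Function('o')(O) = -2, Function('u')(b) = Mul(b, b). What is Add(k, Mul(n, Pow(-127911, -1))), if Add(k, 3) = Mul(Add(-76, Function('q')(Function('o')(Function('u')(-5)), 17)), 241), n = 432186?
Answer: Rational(-1479946421, 42637) ≈ -34710.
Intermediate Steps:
Function('u')(b) = Pow(b, 2)
Function('q')(g, f) = Mul(2, f, g) (Function('q')(g, f) = Mul(Mul(2, f), g) = Mul(2, f, g))
k = -34707 (k = Add(-3, Mul(Add(-76, Mul(2, 17, -2)), 241)) = Add(-3, Mul(Add(-76, -68), 241)) = Add(-3, Mul(-144, 241)) = Add(-3, -34704) = -34707)
Add(k, Mul(n, Pow(-127911, -1))) = Add(-34707, Mul(432186, Pow(-127911, -1))) = Add(-34707, Mul(432186, Rational(-1, 127911))) = Add(-34707, Rational(-144062, 42637)) = Rational(-1479946421, 42637)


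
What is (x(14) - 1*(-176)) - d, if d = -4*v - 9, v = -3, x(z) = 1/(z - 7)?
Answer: 1212/7 ≈ 173.14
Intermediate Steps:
x(z) = 1/(-7 + z)
d = 3 (d = -4*(-3) - 9 = 12 - 9 = 3)
(x(14) - 1*(-176)) - d = (1/(-7 + 14) - 1*(-176)) - 1*3 = (1/7 + 176) - 3 = (⅐ + 176) - 3 = 1233/7 - 3 = 1212/7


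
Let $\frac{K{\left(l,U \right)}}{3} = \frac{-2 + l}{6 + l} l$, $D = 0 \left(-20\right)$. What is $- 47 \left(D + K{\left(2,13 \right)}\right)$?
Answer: $0$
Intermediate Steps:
$D = 0$
$K{\left(l,U \right)} = \frac{3 l \left(-2 + l\right)}{6 + l}$ ($K{\left(l,U \right)} = 3 \frac{-2 + l}{6 + l} l = 3 \frac{l \left(-2 + l\right)}{6 + l} = \frac{3 l \left(-2 + l\right)}{6 + l}$)
$- 47 \left(D + K{\left(2,13 \right)}\right) = - 47 \left(0 + 3 \cdot 2 \frac{1}{6 + 2} \left(-2 + 2\right)\right) = - 47 \left(0 + 3 \cdot 2 \cdot \frac{1}{8} \cdot 0\right) = - 47 \left(0 + 0\right) = \left(-47\right) 0 = 0$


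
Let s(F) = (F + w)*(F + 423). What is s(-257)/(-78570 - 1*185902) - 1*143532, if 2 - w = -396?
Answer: -18980109255/132236 ≈ -1.4353e+5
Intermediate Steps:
w = 398 (w = 2 - 1*(-396) = 2 + 396 = 398)
s(F) = (398 + F)*(423 + F) (s(F) = (F + 398)*(F + 423) = (398 + F)*(423 + F))
s(-257)/(-78570 - 1*185902) - 1*143532 = (168354 + (-257)**2 + 821*(-257))/(-78570 - 1*185902) - 1*143532 = (168354 + 66049 - 210997)/(-78570 - 185902) - 143532 = 23406/(-264472) - 143532 = 23406*(-1/264472) - 143532 = -11703/132236 - 143532 = -18980109255/132236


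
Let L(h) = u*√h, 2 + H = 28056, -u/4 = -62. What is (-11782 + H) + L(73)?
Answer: 16272 + 248*√73 ≈ 18391.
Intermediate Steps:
u = 248 (u = -4*(-62) = 248)
H = 28054 (H = -2 + 28056 = 28054)
L(h) = 248*√h
(-11782 + H) + L(73) = (-11782 + 28054) + 248*√73 = 16272 + 248*√73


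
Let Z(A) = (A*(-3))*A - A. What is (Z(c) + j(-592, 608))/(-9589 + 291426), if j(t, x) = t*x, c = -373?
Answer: -776950/281837 ≈ -2.7567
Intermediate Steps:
Z(A) = -A - 3*A² (Z(A) = (-3*A)*A - A = -3*A² - A = -A - 3*A²)
(Z(c) + j(-592, 608))/(-9589 + 291426) = (-1*(-373)*(1 + 3*(-373)) - 592*608)/(-9589 + 291426) = (-1*(-373)*(1 - 1119) - 359936)/281837 = (-1*(-373)*(-1118) - 359936)*(1/281837) = (-417014 - 359936)*(1/281837) = -776950*1/281837 = -776950/281837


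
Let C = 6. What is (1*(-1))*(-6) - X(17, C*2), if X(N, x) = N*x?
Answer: -198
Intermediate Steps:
(1*(-1))*(-6) - X(17, C*2) = (1*(-1))*(-6) - 17*6*2 = -1*(-6) - 17*12 = 6 - 1*204 = 6 - 204 = -198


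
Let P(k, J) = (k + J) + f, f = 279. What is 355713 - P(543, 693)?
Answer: 354198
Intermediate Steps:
P(k, J) = 279 + J + k (P(k, J) = (k + J) + 279 = (J + k) + 279 = 279 + J + k)
355713 - P(543, 693) = 355713 - (279 + 693 + 543) = 355713 - 1*1515 = 355713 - 1515 = 354198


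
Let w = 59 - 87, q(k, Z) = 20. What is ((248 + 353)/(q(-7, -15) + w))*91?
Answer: -54691/8 ≈ -6836.4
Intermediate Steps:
w = -28
((248 + 353)/(q(-7, -15) + w))*91 = ((248 + 353)/(20 - 28))*91 = (601/(-8))*91 = (601*(-⅛))*91 = -601/8*91 = -54691/8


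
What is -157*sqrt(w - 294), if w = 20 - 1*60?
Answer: -157*I*sqrt(334) ≈ -2869.3*I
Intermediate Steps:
w = -40 (w = 20 - 60 = -40)
-157*sqrt(w - 294) = -157*sqrt(-40 - 294) = -157*I*sqrt(334)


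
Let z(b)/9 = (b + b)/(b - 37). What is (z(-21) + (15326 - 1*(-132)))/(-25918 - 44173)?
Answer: -448471/2032639 ≈ -0.22063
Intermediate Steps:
z(b) = 18*b/(-37 + b) (z(b) = 9*((b + b)/(b - 37)) = 9*((2*b)/(-37 + b)) = 9*(2*b/(-37 + b)) = 18*b/(-37 + b))
(z(-21) + (15326 - 1*(-132)))/(-25918 - 44173) = (18*(-21)/(-37 - 21) + (15326 - 1*(-132)))/(-25918 - 44173) = (18*(-21)/(-58) + (15326 + 132))/(-70091) = (18*(-21)*(-1/58) + 15458)*(-1/70091) = (189/29 + 15458)*(-1/70091) = (448471/29)*(-1/70091) = -448471/2032639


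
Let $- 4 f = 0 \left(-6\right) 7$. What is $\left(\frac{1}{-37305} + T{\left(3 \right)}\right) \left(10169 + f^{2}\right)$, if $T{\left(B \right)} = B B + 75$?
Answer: $\frac{31865771611}{37305} \approx 8.542 \cdot 10^{5}$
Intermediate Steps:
$T{\left(B \right)} = 75 + B^{2}$ ($T{\left(B \right)} = B^{2} + 75 = 75 + B^{2}$)
$f = 0$ ($f = - \frac{0 \left(-6\right) 7}{4} = - \frac{0 \cdot 7}{4} = \left(- \frac{1}{4}\right) 0 = 0$)
$\left(\frac{1}{-37305} + T{\left(3 \right)}\right) \left(10169 + f^{2}\right) = \left(\frac{1}{-37305} + \left(75 + 3^{2}\right)\right) \left(10169 + 0^{2}\right) = \left(- \frac{1}{37305} + \left(75 + 9\right)\right) \left(10169 + 0\right) = \left(- \frac{1}{37305} + 84\right) 10169 = \frac{3133619}{37305} \cdot 10169 = \frac{31865771611}{37305}$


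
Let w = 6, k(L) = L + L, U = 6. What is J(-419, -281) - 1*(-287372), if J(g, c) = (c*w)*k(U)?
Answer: 267140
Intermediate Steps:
k(L) = 2*L
J(g, c) = 72*c (J(g, c) = (c*6)*(2*6) = (6*c)*12 = 72*c)
J(-419, -281) - 1*(-287372) = 72*(-281) - 1*(-287372) = -20232 + 287372 = 267140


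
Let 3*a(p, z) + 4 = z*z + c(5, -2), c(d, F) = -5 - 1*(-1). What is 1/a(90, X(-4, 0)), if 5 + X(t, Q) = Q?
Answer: 3/17 ≈ 0.17647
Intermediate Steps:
c(d, F) = -4 (c(d, F) = -5 + 1 = -4)
X(t, Q) = -5 + Q
a(p, z) = -8/3 + z²/3 (a(p, z) = -4/3 + (z*z - 4)/3 = -4/3 + (z² - 4)/3 = -4/3 + (-4 + z²)/3 = -4/3 + (-4/3 + z²/3) = -8/3 + z²/3)
1/a(90, X(-4, 0)) = 1/(-8/3 + (-5 + 0)²/3) = 1/(-8/3 + (⅓)*(-5)²) = 1/(-8/3 + (⅓)*25) = 1/(-8/3 + 25/3) = 1/(17/3) = 3/17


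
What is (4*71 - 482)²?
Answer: 39204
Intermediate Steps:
(4*71 - 482)² = (284 - 482)² = (-198)² = 39204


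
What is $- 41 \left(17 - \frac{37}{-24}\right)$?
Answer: $- \frac{18245}{24} \approx -760.21$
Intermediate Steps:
$- 41 \left(17 - \frac{37}{-24}\right) = - 41 \left(17 - - \frac{37}{24}\right) = - 41 \left(17 + \frac{37}{24}\right) = \left(-41\right) \frac{445}{24} = - \frac{18245}{24}$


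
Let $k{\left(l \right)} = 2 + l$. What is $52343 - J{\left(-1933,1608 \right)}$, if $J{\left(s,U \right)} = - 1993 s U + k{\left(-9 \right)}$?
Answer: $-6194717802$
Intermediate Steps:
$J{\left(s,U \right)} = -7 - 1993 U s$ ($J{\left(s,U \right)} = - 1993 s U + \left(2 - 9\right) = - 1993 U s - 7 = -7 - 1993 U s$)
$52343 - J{\left(-1933,1608 \right)} = 52343 - \left(-7 - 3204744 \left(-1933\right)\right) = 52343 - \left(-7 + 6194770152\right) = 52343 - 6194770145 = -6194717802$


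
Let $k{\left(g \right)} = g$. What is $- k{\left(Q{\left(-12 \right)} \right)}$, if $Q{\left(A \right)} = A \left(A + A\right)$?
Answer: $-288$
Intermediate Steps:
$Q{\left(A \right)} = 2 A^{2}$ ($Q{\left(A \right)} = A 2 A = 2 A^{2}$)
$- k{\left(Q{\left(-12 \right)} \right)} = - 2 \left(-12\right)^{2} = - 2 \cdot 144 = \left(-1\right) 288 = -288$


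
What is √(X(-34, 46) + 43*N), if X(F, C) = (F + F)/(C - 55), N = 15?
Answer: √5873/3 ≈ 25.545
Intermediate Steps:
X(F, C) = 2*F/(-55 + C) (X(F, C) = (2*F)/(-55 + C) = 2*F/(-55 + C))
√(X(-34, 46) + 43*N) = √(2*(-34)/(-55 + 46) + 43*15) = √(2*(-34)/(-9) + 645) = √(2*(-34)*(-⅑) + 645) = √(68/9 + 645) = √(5873/9) = √5873/3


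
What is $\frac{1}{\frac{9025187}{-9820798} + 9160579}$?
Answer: $\frac{9820798}{89964186896855} \approx 1.0916 \cdot 10^{-7}$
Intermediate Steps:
$\frac{1}{\frac{9025187}{-9820798} + 9160579} = \frac{1}{9025187 \left(- \frac{1}{9820798}\right) + 9160579} = \frac{1}{- \frac{9025187}{9820798} + 9160579} = \frac{1}{\frac{89964186896855}{9820798}} = \frac{9820798}{89964186896855}$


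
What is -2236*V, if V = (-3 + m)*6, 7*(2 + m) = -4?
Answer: 523224/7 ≈ 74746.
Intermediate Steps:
m = -18/7 (m = -2 + (⅐)*(-4) = -2 - 4/7 = -18/7 ≈ -2.5714)
V = -234/7 (V = (-3 - 18/7)*6 = -39/7*6 = -234/7 ≈ -33.429)
-2236*V = -2236*(-234/7) = 523224/7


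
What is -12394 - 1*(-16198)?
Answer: 3804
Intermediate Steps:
-12394 - 1*(-16198) = -12394 + 16198 = 3804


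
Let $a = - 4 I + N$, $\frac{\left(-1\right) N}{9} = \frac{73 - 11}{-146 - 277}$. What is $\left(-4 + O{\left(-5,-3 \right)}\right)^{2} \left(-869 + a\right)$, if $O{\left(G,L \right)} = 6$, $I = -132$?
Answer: $- \frac{63860}{47} \approx -1358.7$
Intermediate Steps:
$N = \frac{62}{47}$ ($N = - 9 \frac{73 - 11}{-146 - 277} = - 9 \frac{62}{-423} = - 9 \cdot 62 \left(- \frac{1}{423}\right) = \left(-9\right) \left(- \frac{62}{423}\right) = \frac{62}{47} \approx 1.3191$)
$a = \frac{24878}{47}$ ($a = \left(-4\right) \left(-132\right) + \frac{62}{47} = 528 + \frac{62}{47} = \frac{24878}{47} \approx 529.32$)
$\left(-4 + O{\left(-5,-3 \right)}\right)^{2} \left(-869 + a\right) = \left(-4 + 6\right)^{2} \left(-869 + \frac{24878}{47}\right) = 2^{2} \left(- \frac{15965}{47}\right) = 4 \left(- \frac{15965}{47}\right) = - \frac{63860}{47}$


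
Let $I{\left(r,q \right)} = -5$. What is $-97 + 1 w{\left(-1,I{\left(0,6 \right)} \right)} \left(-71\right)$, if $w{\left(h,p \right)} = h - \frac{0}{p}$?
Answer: $-26$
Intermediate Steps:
$w{\left(h,p \right)} = h$ ($w{\left(h,p \right)} = h - 0 = h + 0 = h$)
$-97 + 1 w{\left(-1,I{\left(0,6 \right)} \right)} \left(-71\right) = -97 + 1 \left(-1\right) \left(-71\right) = -97 - -71 = -97 + 71 = -26$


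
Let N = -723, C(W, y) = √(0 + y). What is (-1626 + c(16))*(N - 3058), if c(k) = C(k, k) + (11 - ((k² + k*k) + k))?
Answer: 8087559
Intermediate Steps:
C(W, y) = √y
c(k) = 11 + √k - k - 2*k² (c(k) = √k + (11 - ((k² + k*k) + k)) = √k + (11 - ((k² + k²) + k)) = √k + (11 - (2*k² + k)) = √k + (11 - (k + 2*k²)) = √k + (11 + (-k - 2*k²)) = √k + (11 - k - 2*k²) = 11 + √k - k - 2*k²)
(-1626 + c(16))*(N - 3058) = (-1626 + (11 + √16 - 1*16 - 2*16²))*(-723 - 3058) = (-1626 + (11 + 4 - 16 - 2*256))*(-3781) = (-1626 + (11 + 4 - 16 - 512))*(-3781) = (-1626 - 513)*(-3781) = -2139*(-3781) = 8087559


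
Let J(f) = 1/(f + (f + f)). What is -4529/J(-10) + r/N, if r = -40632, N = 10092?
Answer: 114263284/841 ≈ 1.3587e+5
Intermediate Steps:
J(f) = 1/(3*f) (J(f) = 1/(f + 2*f) = 1/(3*f))
-4529/J(-10) + r/N = -4529/((1/3)/(-10)) - 40632/10092 = -4529/((1/3)*(-1/10)) - 40632*1/10092 = -4529/(-1/30) - 3386/841 = -4529*(-30) - 3386/841 = 135870 - 3386/841 = 114263284/841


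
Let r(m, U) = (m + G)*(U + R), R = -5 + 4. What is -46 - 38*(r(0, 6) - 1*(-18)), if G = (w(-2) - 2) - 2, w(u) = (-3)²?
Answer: -1680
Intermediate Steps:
w(u) = 9
R = -1
G = 5 (G = (9 - 2) - 2 = 7 - 2 = 5)
r(m, U) = (-1 + U)*(5 + m) (r(m, U) = (m + 5)*(U - 1) = (5 + m)*(-1 + U) = (-1 + U)*(5 + m))
-46 - 38*(r(0, 6) - 1*(-18)) = -46 - 38*((-5 - 1*0 + 5*6 + 6*0) - 1*(-18)) = -46 - 38*((-5 + 0 + 30 + 0) + 18) = -46 - 38*(25 + 18) = -46 - 38*43 = -46 - 1634 = -1680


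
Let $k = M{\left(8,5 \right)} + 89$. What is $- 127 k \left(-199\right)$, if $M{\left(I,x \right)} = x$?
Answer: $2375662$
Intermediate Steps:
$k = 94$ ($k = 5 + 89 = 94$)
$- 127 k \left(-199\right) = \left(-127\right) 94 \left(-199\right) = \left(-11938\right) \left(-199\right) = 2375662$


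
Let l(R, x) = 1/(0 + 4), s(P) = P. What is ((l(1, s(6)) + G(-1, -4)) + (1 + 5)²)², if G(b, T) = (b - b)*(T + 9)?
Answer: 21025/16 ≈ 1314.1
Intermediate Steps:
l(R, x) = ¼ (l(R, x) = 1/4 = ¼)
G(b, T) = 0 (G(b, T) = 0*(9 + T) = 0)
((l(1, s(6)) + G(-1, -4)) + (1 + 5)²)² = ((¼ + 0) + (1 + 5)²)² = (¼ + 6²)² = (¼ + 36)² = (145/4)² = 21025/16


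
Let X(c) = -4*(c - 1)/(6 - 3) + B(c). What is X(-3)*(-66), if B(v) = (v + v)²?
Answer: -2728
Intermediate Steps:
B(v) = 4*v² (B(v) = (2*v)² = 4*v²)
X(c) = 4/3 + 4*c² - 4*c/3 (X(c) = -4*(c - 1)/(6 - 3) + 4*c² = -4*(-1 + c)/3 + 4*c² = -4*(-⅓ + c/3) + 4*c² = (4/3 - 4*c/3) + 4*c² = 4/3 + 4*c² - 4*c/3)
X(-3)*(-66) = (4/3 + 4*(-3)² - 4/3*(-3))*(-66) = (4/3 + 4*9 + 4)*(-66) = (4/3 + 36 + 4)*(-66) = (124/3)*(-66) = -2728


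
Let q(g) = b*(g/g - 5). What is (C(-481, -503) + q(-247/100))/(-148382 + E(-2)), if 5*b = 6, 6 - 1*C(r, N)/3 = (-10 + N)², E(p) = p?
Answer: 3947469/741920 ≈ 5.3206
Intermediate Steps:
C(r, N) = 18 - 3*(-10 + N)²
b = 6/5 (b = (⅕)*6 = 6/5 ≈ 1.2000)
q(g) = -24/5 (q(g) = 6*(g/g - 5)/5 = 6*(1 - 5)/5 = (6/5)*(-4) = -24/5)
(C(-481, -503) + q(-247/100))/(-148382 + E(-2)) = ((18 - 3*(-10 - 503)²) - 24/5)/(-148382 - 2) = ((18 - 3*(-513)²) - 24/5)/(-148384) = ((18 - 3*263169) - 24/5)*(-1/148384) = ((18 - 789507) - 24/5)*(-1/148384) = (-789489 - 24/5)*(-1/148384) = -3947469/5*(-1/148384) = 3947469/741920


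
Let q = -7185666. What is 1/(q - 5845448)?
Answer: -1/13031114 ≈ -7.6739e-8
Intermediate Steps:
1/(q - 5845448) = 1/(-7185666 - 5845448) = 1/(-13031114) = -1/13031114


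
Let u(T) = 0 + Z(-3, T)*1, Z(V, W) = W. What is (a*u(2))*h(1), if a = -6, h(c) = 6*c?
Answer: -72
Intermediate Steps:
u(T) = T (u(T) = 0 + T*1 = 0 + T = T)
(a*u(2))*h(1) = (-6*2)*(6*1) = -12*6 = -72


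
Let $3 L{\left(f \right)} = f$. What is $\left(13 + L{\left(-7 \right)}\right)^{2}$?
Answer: $\frac{1024}{9} \approx 113.78$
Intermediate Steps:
$L{\left(f \right)} = \frac{f}{3}$
$\left(13 + L{\left(-7 \right)}\right)^{2} = \left(13 + \frac{1}{3} \left(-7\right)\right)^{2} = \left(13 - \frac{7}{3}\right)^{2} = \left(\frac{32}{3}\right)^{2} = \frac{1024}{9}$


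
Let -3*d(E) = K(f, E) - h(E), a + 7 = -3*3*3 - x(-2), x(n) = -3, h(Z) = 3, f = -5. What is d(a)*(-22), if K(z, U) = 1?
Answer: -44/3 ≈ -14.667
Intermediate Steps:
a = -31 (a = -7 + (-3*3*3 - 1*(-3)) = -7 + (-9*3 + 3) = -7 + (-27 + 3) = -7 - 24 = -31)
d(E) = ⅔ (d(E) = -(1 - 1*3)/3 = -(1 - 3)/3 = -⅓*(-2) = ⅔)
d(a)*(-22) = (⅔)*(-22) = -44/3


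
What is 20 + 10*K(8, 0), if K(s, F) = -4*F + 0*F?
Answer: 20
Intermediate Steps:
K(s, F) = -4*F (K(s, F) = -4*F + 0 = -4*F)
20 + 10*K(8, 0) = 20 + 10*(-4*0) = 20 + 10*0 = 20 + 0 = 20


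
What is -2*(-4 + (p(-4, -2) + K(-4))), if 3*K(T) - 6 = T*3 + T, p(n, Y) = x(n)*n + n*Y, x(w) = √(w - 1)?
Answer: -4/3 + 8*I*√5 ≈ -1.3333 + 17.889*I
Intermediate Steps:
x(w) = √(-1 + w)
p(n, Y) = Y*n + n*√(-1 + n) (p(n, Y) = √(-1 + n)*n + n*Y = n*√(-1 + n) + Y*n = Y*n + n*√(-1 + n))
K(T) = 2 + 4*T/3 (K(T) = 2 + (T*3 + T)/3 = 2 + (3*T + T)/3 = 2 + (4*T)/3 = 2 + 4*T/3)
-2*(-4 + (p(-4, -2) + K(-4))) = -2*(-4 + (-4*(-2 + √(-1 - 4)) + (2 + (4/3)*(-4)))) = -2*(-4 + (-4*(-2 + √(-5)) + (2 - 16/3))) = -2*(-4 + (-4*(-2 + I*√5) - 10/3)) = -2*(-4 + ((8 - 4*I*√5) - 10/3)) = -2*(-4 + (14/3 - 4*I*√5)) = -2*(⅔ - 4*I*√5) = -4/3 + 8*I*√5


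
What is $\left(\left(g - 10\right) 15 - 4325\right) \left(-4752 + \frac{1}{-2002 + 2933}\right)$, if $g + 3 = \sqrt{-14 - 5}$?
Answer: $\frac{19996981720}{931} - \frac{66361665 i \sqrt{19}}{931} \approx 2.1479 \cdot 10^{7} - 3.107 \cdot 10^{5} i$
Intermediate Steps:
$g = -3 + i \sqrt{19}$ ($g = -3 + \sqrt{-14 - 5} = -3 + \sqrt{-19} = -3 + i \sqrt{19} \approx -3.0 + 4.3589 i$)
$\left(\left(g - 10\right) 15 - 4325\right) \left(-4752 + \frac{1}{-2002 + 2933}\right) = \left(\left(\left(-3 + i \sqrt{19}\right) - 10\right) 15 - 4325\right) \left(-4752 + \frac{1}{-2002 + 2933}\right) = \left(\left(-13 + i \sqrt{19}\right) 15 - 4325\right) \left(-4752 + \frac{1}{931}\right) = \left(\left(-195 + 15 i \sqrt{19}\right) - 4325\right) \left(-4752 + \frac{1}{931}\right) = \left(-4520 + 15 i \sqrt{19}\right) \left(- \frac{4424111}{931}\right) = \frac{19996981720}{931} - \frac{66361665 i \sqrt{19}}{931}$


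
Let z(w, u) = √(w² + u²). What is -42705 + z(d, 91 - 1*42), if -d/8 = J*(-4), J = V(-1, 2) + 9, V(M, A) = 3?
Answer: -42705 + √149857 ≈ -42318.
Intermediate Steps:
J = 12 (J = 3 + 9 = 12)
d = 384 (d = -96*(-4) = -8*(-48) = 384)
z(w, u) = √(u² + w²)
-42705 + z(d, 91 - 1*42) = -42705 + √((91 - 1*42)² + 384²) = -42705 + √((91 - 42)² + 147456) = -42705 + √(49² + 147456) = -42705 + √(2401 + 147456) = -42705 + √149857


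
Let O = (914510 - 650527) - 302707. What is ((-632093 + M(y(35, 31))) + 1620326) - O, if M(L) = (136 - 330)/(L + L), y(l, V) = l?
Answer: 35943398/35 ≈ 1.0270e+6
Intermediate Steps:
M(L) = -97/L (M(L) = -194*1/(2*L) = -97/L)
O = -38724 (O = 263983 - 302707 = -38724)
((-632093 + M(y(35, 31))) + 1620326) - O = ((-632093 - 97/35) + 1620326) - 1*(-38724) = ((-632093 - 97*1/35) + 1620326) + 38724 = ((-632093 - 97/35) + 1620326) + 38724 = (-22123352/35 + 1620326) + 38724 = 34588058/35 + 38724 = 35943398/35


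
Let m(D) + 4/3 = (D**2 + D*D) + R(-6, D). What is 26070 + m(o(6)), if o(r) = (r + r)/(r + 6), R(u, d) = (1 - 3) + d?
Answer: 78209/3 ≈ 26070.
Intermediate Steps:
R(u, d) = -2 + d
o(r) = 2*r/(6 + r) (o(r) = (2*r)/(6 + r) = 2*r/(6 + r))
m(D) = -10/3 + D + 2*D**2 (m(D) = -4/3 + ((D**2 + D*D) + (-2 + D)) = -4/3 + ((D**2 + D**2) + (-2 + D)) = -4/3 + (2*D**2 + (-2 + D)) = -4/3 + (-2 + D + 2*D**2) = -10/3 + D + 2*D**2)
26070 + m(o(6)) = 26070 + (-10/3 + 2*6/(6 + 6) + 2*(2*6/(6 + 6))**2) = 26070 + (-10/3 + 2*6/12 + 2*(2*6/12)**2) = 26070 + (-10/3 + 2*6*(1/12) + 2*(2*6*(1/12))**2) = 26070 + (-10/3 + 1 + 2*1**2) = 26070 + (-10/3 + 1 + 2*1) = 26070 + (-10/3 + 1 + 2) = 26070 - 1/3 = 78209/3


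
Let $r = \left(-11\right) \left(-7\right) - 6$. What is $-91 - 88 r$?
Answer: $-6339$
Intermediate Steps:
$r = 71$ ($r = 77 - 6 = 71$)
$-91 - 88 r = -91 - 6248 = -6339$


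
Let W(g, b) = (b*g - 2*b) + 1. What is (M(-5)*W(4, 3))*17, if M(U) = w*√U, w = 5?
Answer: 595*I*√5 ≈ 1330.5*I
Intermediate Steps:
M(U) = 5*√U
W(g, b) = 1 - 2*b + b*g (W(g, b) = (-2*b + b*g) + 1 = 1 - 2*b + b*g)
(M(-5)*W(4, 3))*17 = ((5*√(-5))*(1 - 2*3 + 3*4))*17 = ((5*(I*√5))*(1 - 6 + 12))*17 = ((5*I*√5)*7)*17 = (35*I*√5)*17 = 595*I*√5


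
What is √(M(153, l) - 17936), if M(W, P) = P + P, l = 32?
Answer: 4*I*√1117 ≈ 133.69*I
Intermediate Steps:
M(W, P) = 2*P
√(M(153, l) - 17936) = √(2*32 - 17936) = √(64 - 17936) = √(-17872) = 4*I*√1117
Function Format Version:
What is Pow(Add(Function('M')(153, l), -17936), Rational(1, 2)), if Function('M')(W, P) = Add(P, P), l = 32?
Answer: Mul(4, I, Pow(1117, Rational(1, 2))) ≈ Mul(133.69, I)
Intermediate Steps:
Function('M')(W, P) = Mul(2, P)
Pow(Add(Function('M')(153, l), -17936), Rational(1, 2)) = Pow(Add(Mul(2, 32), -17936), Rational(1, 2)) = Pow(Add(64, -17936), Rational(1, 2)) = Pow(-17872, Rational(1, 2)) = Mul(4, I, Pow(1117, Rational(1, 2)))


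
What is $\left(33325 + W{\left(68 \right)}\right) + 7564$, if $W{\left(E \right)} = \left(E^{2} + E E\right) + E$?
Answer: $50205$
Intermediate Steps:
$W{\left(E \right)} = E + 2 E^{2}$ ($W{\left(E \right)} = \left(E^{2} + E^{2}\right) + E = 2 E^{2} + E = E + 2 E^{2}$)
$\left(33325 + W{\left(68 \right)}\right) + 7564 = \left(33325 + 68 \left(1 + 2 \cdot 68\right)\right) + 7564 = \left(33325 + 68 \left(1 + 136\right)\right) + 7564 = \left(33325 + 68 \cdot 137\right) + 7564 = \left(33325 + 9316\right) + 7564 = 42641 + 7564 = 50205$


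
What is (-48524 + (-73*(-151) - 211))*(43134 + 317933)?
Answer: -13616558704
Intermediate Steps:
(-48524 + (-73*(-151) - 211))*(43134 + 317933) = (-48524 + (11023 - 211))*361067 = (-48524 + 10812)*361067 = -37712*361067 = -13616558704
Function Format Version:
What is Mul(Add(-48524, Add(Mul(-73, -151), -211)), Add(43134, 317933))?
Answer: -13616558704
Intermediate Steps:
Mul(Add(-48524, Add(Mul(-73, -151), -211)), Add(43134, 317933)) = Mul(Add(-48524, Add(11023, -211)), 361067) = Mul(Add(-48524, 10812), 361067) = Mul(-37712, 361067) = -13616558704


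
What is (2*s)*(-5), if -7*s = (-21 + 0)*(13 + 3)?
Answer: -480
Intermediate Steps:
s = 48 (s = -(-21 + 0)*(13 + 3)/7 = -(-3)*16 = -1/7*(-336) = 48)
(2*s)*(-5) = (2*48)*(-5) = 96*(-5) = -480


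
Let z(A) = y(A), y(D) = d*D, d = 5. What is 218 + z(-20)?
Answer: 118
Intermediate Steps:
y(D) = 5*D
z(A) = 5*A
218 + z(-20) = 218 + 5*(-20) = 218 - 100 = 118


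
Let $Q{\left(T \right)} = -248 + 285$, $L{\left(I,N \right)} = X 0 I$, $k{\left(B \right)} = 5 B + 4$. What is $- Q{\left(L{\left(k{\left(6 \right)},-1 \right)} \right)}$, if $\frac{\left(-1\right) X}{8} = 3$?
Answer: $-37$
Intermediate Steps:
$k{\left(B \right)} = 4 + 5 B$
$X = -24$ ($X = \left(-8\right) 3 = -24$)
$L{\left(I,N \right)} = 0$ ($L{\left(I,N \right)} = \left(-24\right) 0 I = 0 I = 0$)
$Q{\left(T \right)} = 37$
$- Q{\left(L{\left(k{\left(6 \right)},-1 \right)} \right)} = \left(-1\right) 37 = -37$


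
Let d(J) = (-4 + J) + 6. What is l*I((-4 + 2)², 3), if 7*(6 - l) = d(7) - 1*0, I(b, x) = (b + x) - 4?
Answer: 99/7 ≈ 14.143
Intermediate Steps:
d(J) = 2 + J
I(b, x) = -4 + b + x
l = 33/7 (l = 6 - ((2 + 7) - 1*0)/7 = 6 - (9 + 0)/7 = 6 - ⅐*9 = 6 - 9/7 = 33/7 ≈ 4.7143)
l*I((-4 + 2)², 3) = 33*(-4 + (-4 + 2)² + 3)/7 = 33*(-4 + (-2)² + 3)/7 = 33*(-4 + 4 + 3)/7 = (33/7)*3 = 99/7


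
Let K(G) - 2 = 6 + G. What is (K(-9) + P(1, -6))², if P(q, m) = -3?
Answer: 16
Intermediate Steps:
K(G) = 8 + G (K(G) = 2 + (6 + G) = 8 + G)
(K(-9) + P(1, -6))² = ((8 - 9) - 3)² = (-1 - 3)² = (-4)² = 16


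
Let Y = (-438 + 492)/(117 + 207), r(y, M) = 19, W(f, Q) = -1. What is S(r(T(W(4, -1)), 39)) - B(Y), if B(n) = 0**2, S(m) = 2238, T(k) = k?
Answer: 2238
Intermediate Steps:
Y = 1/6 (Y = 54/324 = 54*(1/324) = 1/6 ≈ 0.16667)
B(n) = 0
S(r(T(W(4, -1)), 39)) - B(Y) = 2238 - 1*0 = 2238 + 0 = 2238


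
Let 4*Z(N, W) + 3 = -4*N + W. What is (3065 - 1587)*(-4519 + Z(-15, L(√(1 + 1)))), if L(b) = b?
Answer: -13316041/2 + 739*√2/2 ≈ -6.6575e+6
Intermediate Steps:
Z(N, W) = -¾ - N + W/4 (Z(N, W) = -¾ + (-4*N + W)/4 = -¾ + (W - 4*N)/4 = -¾ + (-N + W/4) = -¾ - N + W/4)
(3065 - 1587)*(-4519 + Z(-15, L(√(1 + 1)))) = (3065 - 1587)*(-4519 + (-¾ - 1*(-15) + √(1 + 1)/4)) = 1478*(-4519 + (-¾ + 15 + √2/4)) = 1478*(-4519 + (57/4 + √2/4)) = 1478*(-18019/4 + √2/4) = -13316041/2 + 739*√2/2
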